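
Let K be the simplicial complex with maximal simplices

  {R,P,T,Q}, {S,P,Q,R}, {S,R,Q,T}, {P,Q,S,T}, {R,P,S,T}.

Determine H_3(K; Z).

We work with the vertex ordering P < Q < R < S < T. The simplices of K, each written with vertices in increasing order, are:

  0-simplices (5): P, Q, R, S, T
  1-simplices (10): PQ, PR, PS, PT, QR, QS, QT, RS, RT, ST
  2-simplices (10): PQR, PQS, PQT, PRS, PRT, PST, QRS, QRT, QST, RST
  3-simplices (5): PQRS, PQRT, PQST, PRST, QRST

Hence C_0 ≅ Z^5, C_1 ≅ Z^10, C_2 ≅ Z^10, C_3 ≅ Z^5.

Boundary ∂_1: C_1 → C_0 maps an edge to its endpoints' difference, ∂[p,q] = q − p.
This gives a 5×10 integer matrix of rank 4; reducing to Smith normal form yields diagonal entries (1,1,1,1).

The boundary map ∂_2: C_2 → C_1 acts by ∂[p,q,r] = [q,r] − [p,r] + [p,q]. For instance
  ∂QRS = RS − QS + QR,
  ∂PQR = QR − PR + PQ.
The 10×10 boundary matrix has rank 6 and Smith normal form diag(1,1,1,1,1,1).

Boundary ∂_3: C_3 → C_2 sends each 3-simplex σ to the alternating sum Σ_i (−1)^i (σ with its i-th vertex removed). For instance
  ∂PQRT = QRT − PRT + PQT − PQR,
  ∂QRST = RST − QST + QRT − QRS.
As a 10×5 matrix over Z this has rank 4, with invariant factors (1,1,1,1).

Now H_k = ker ∂_k / im ∂_{k+1}, so:

  H_3: rank ker ∂_3 − rank ∂_4 = (5 − 4) − 0 = 1, and there is no ∂_4, so H_3 ≅ Z.

(K is a triangulation of the 3-sphere S^3.)

H_3 ≅ Z.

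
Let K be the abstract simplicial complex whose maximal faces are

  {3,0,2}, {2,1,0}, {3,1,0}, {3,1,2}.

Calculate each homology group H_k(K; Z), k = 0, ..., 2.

Take the total order 0 < 1 < 2 < 3 on the vertex set. Then K (dimension 2) consists of the simplices:

  0-simplices (4): [0], [1], [2], [3]
  1-simplices (6): [0,1], [0,2], [0,3], [1,2], [1,3], [2,3]
  2-simplices (4): [0,1,2], [0,1,3], [0,2,3], [1,2,3]

giving chain groups C_0 ≅ Z^4, C_1 ≅ Z^6, C_2 ≅ Z^4.

Boundary ∂_1: C_1 → C_0 sends each edge [p,q] (with p < q) to q − p. For instance
  ∂[0,2] = [2] − [0].
The resulting 4×6 matrix has rank 3, and its Smith normal form has invariant factors (1,1,1).

Boundary ∂_2: C_2 → C_1 acts by ∂[p,q,r] = [q,r] − [p,r] + [p,q]. For instance
  ∂[0,2,3] = [2,3] − [0,3] + [0,2],
  ∂[0,1,2] = [1,2] − [0,2] + [0,1].
As a 6×4 matrix over Z this has rank 3, with invariant factors (1,1,1).

Now H_k = ker ∂_k / im ∂_{k+1}, so:

  H_0: rank C_0 − rank ∂_1 = 4 − 3 = 1, and the invariant factors of ∂_1 are all 1, so H_0 ≅ Z.
  H_1: rank ker ∂_1 − rank ∂_2 = (6 − 3) − 3 = 0, and the invariant factors of ∂_2 are all 1, so H_1 ≅ 0.
  H_2: rank ker ∂_2 − rank ∂_3 = (4 − 3) − 0 = 1, and there is no ∂_3, so H_2 ≅ Z.

As a check, the Euler characteristic is 4 − 6 + 4 = 2, which agrees with 1 − 0 + 1 = 2.
(K is a triangulation of the 2-sphere S^2.)

H_0 = Z,  H_1 = 0,  H_2 = Z.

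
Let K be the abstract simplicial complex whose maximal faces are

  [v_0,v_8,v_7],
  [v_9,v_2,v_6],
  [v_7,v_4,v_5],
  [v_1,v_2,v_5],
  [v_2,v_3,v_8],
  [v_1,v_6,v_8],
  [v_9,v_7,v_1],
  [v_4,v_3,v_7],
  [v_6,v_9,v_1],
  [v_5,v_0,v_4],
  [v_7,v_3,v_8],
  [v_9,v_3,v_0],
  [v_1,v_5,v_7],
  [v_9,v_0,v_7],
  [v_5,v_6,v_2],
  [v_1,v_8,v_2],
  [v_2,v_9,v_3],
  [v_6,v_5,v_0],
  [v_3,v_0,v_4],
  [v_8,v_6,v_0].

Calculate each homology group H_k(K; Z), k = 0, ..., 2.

H_0 = Z,  H_1 = Z ⊕ Z/2Z,  H_2 = 0.

Fix the vertex order v_0 < v_1 < v_2 < v_3 < v_4 < v_5 < v_6 < v_7 < v_8 < v_9 and write every simplex with vertices in increasing order. Then dim K = 2 and the simplices of K are:

  0-simplices (10): [v_0], [v_1], [v_2], [v_3], [v_4], [v_5], [v_6], [v_7], [v_8], [v_9]
  1-simplices (30): (30 of them)
  2-simplices (20): (20 of them)

so the chain groups are C_0 ≅ Z^10, C_1 ≅ Z^30, C_2 ≅ Z^20.

∂_1: C_1 → C_0 sends each edge [p,q] (with p < q) to q − p.
The 10×30 boundary matrix has rank 9 and Smith normal form diag(1,1,1,1,1,1,1,1,1).

The boundary map ∂_2: C_2 → C_1 acts by ∂[p,q,r] = [q,r] − [p,r] + [p,q]. For instance
  ∂[v_0,v_7,v_9] = [v_7,v_9] − [v_0,v_9] + [v_0,v_7],
  ∂[v_1,v_6,v_8] = [v_6,v_8] − [v_1,v_8] + [v_1,v_6].
The resulting 30×20 matrix has rank 20, and its Smith normal form has invariant factors (1,1,1,1,1,1,1,1,1,1,1,1,1,1,1,1,1,1,1,2).

From H_k ≅ ker(∂_k) / im(∂_{k+1}) we obtain:

  H_0: rank C_0 − rank ∂_1 = 10 − 9 = 1, and the invariant factors of ∂_1 are all 1, so H_0 = Z.
  H_1: rank ker ∂_1 − rank ∂_2 = (30 − 9) − 20 = 1, and ∂_2 has invariant factor 2 > 1, so H_1 = Z ⊕ Z/2Z.
  H_2: rank ker ∂_2 − rank ∂_3 = (20 − 20) − 0 = 0, and there is no ∂_3, so H_2 = 0.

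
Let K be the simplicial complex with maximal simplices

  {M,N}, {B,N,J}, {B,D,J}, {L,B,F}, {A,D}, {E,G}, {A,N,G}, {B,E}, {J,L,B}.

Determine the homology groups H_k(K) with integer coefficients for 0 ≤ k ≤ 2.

Order the vertices as A < B < D < E < F < G < J < L < M < N. Listing each simplex with vertices in this order, K has dimension 2 with simplices:

  0-simplices (10): A, B, D, E, F, G, J, L, M, N
  1-simplices (16): AD, AG, AN, BD, BE, BF, BJ, BL, BN, DJ, EG, FL, GN, JL, JN, MN
  2-simplices (5): AGN, BDJ, BFL, BJL, BJN

so the chain groups are C_0 ≅ Z^10, C_1 ≅ Z^16, C_2 ≅ Z^5.

∂_1: C_1 → C_0 sends each edge [p,q] (with p < q) to q − p.
The resulting 10×16 matrix has rank 9, and its Smith normal form has invariant factors (1,1,1,1,1,1,1,1,1).

∂_2: C_2 → C_1 sends each 2-simplex [p,q,r] to [q,r] − [p,r] + [p,q]. For instance
  ∂BJL = JL − BL + BJ,
  ∂BDJ = DJ − BJ + BD.
The 16×5 boundary matrix has rank 5 and Smith normal form diag(1,1,1,1,1).

Now H_k = ker ∂_k / im ∂_{k+1}, so:

  H_0: rank C_0 − rank ∂_1 = 10 − 9 = 1, and the invariant factors of ∂_1 are all 1, so H_0 = Z.
  H_1: rank ker ∂_1 − rank ∂_2 = (16 − 9) − 5 = 2, and the invariant factors of ∂_2 are all 1, so H_1 = Z^2.
  H_2: rank ker ∂_2 − rank ∂_3 = (5 − 5) − 0 = 0, and there is no ∂_3, so H_2 = 0.

H_0 = Z,  H_1 = Z^2,  H_2 = 0.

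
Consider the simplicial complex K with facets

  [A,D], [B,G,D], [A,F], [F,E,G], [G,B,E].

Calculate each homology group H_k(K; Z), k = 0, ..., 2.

H_0 = Z,  H_1 = Z,  H_2 = 0.

Order the vertices as A < B < D < E < F < G. Listing each simplex with vertices in this order, K has dimension 2 with simplices:

  0-simplices (6): A, B, D, E, F, G
  1-simplices (9): AD, AF, BD, BE, BG, DG, EF, EG, FG
  2-simplices (3): BDG, BEG, EFG

so the chain groups are C_0 ≅ Z^6, C_1 ≅ Z^9, C_2 ≅ Z^3.

∂_1: C_1 → C_0 is given by ∂[p,q] = [q] − [p].
This gives a 6×9 integer matrix of rank 5; reducing to Smith normal form yields diagonal entries (1,1,1,1,1).

∂_2: C_2 → C_1 sends each 2-simplex [p,q,r] to [q,r] − [p,r] + [p,q]. For instance
  ∂BEG = EG − BG + BE,
  ∂EFG = FG − EG + EF.
The 9×3 boundary matrix has rank 3 and Smith normal form diag(1,1,1).

Now H_k = ker ∂_k / im ∂_{k+1}, so:

  H_0: rank C_0 − rank ∂_1 = 6 − 5 = 1, and the invariant factors of ∂_1 are all 1, so H_0 ≅ Z.
  H_1: rank ker ∂_1 − rank ∂_2 = (9 − 5) − 3 = 1, and the invariant factors of ∂_2 are all 1, so H_1 ≅ Z.
  H_2: rank ker ∂_2 − rank ∂_3 = (3 − 3) − 0 = 0, and there is no ∂_3, so H_2 ≅ 0.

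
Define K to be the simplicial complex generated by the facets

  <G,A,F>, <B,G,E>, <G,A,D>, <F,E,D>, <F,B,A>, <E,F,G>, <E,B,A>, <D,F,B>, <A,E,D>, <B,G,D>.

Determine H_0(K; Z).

Fix the vertex order A < B < D < E < F < G and write every simplex with vertices in increasing order. Then dim K = 2 and the simplices of K are:

  0-simplices (6): A, B, D, E, F, G
  1-simplices (15): AB, AD, AE, AF, AG, BD, BE, BF, BG, DE, DF, DG, EF, EG, FG
  2-simplices (10): ABE, ABF, ADE, ADG, AFG, BDF, BDG, BEG, DEF, EFG

giving chain groups C_0 ≅ Z^6, C_1 ≅ Z^15, C_2 ≅ Z^10.

∂_1: C_1 → C_0 sends each edge [p,q] (with p < q) to q − p. For instance
  ∂AG = G − A.
This gives a 6×15 integer matrix of rank 5; reducing to Smith normal form yields diagonal entries (1,1,1,1,1).

The boundary map ∂_2: C_2 → C_1 maps a triangle to the signed sum of its edges. For instance
  ∂BEG = EG − BG + BE,
  ∂BDF = DF − BF + BD.
The 15×10 boundary matrix has rank 10 and Smith normal form diag(1,1,1,1,1,1,1,1,1,2).

From H_k ≅ ker(∂_k) / im(∂_{k+1}) we obtain:

  H_0: rank C_0 − rank ∂_1 = 6 − 5 = 1, and the invariant factors of ∂_1 are all 1, so H_0 = Z.

(K is a triangulation of the real projective plane RP^2.)

H_0 = Z.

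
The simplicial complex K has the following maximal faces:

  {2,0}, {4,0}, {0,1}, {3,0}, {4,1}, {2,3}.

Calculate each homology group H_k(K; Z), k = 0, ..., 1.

H_0 = Z,  H_1 = Z^2.

Fix the vertex order 0 < 1 < 2 < 3 < 4 and write every simplex with vertices in increasing order. Then dim K = 1 and the simplices of K are:

  0-simplices (5): [0], [1], [2], [3], [4]
  1-simplices (6): [0,1], [0,2], [0,3], [0,4], [1,4], [2,3]

so the chain groups are C_0 ≅ Z^5, C_1 ≅ Z^6.

Boundary ∂_1: C_1 → C_0 maps an edge to its endpoints' difference, ∂[p,q] = q − p. For instance
  ∂[0,1] = [1] − [0].
The resulting 5×6 matrix has rank 4, and its Smith normal form has invariant factors (1,1,1,1).

Computing H_k = (kernel of ∂_k) / (image of ∂_{k+1}):

  H_0: rank C_0 − rank ∂_1 = 5 − 4 = 1, and the invariant factors of ∂_1 are all 1, so H_0 ≅ Z.
  H_1: rank ker ∂_1 − rank ∂_2 = (6 − 4) − 0 = 2, and there is no ∂_2, so H_1 ≅ Z^2.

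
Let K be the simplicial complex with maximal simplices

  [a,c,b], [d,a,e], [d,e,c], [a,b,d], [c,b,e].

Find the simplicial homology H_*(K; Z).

Fix the vertex order a < b < c < d < e and write every simplex with vertices in increasing order. Then dim K = 2 and the simplices of K are:

  0-simplices (5): a, b, c, d, e
  1-simplices (10): ab, ac, ad, ae, bc, bd, be, cd, ce, de
  2-simplices (5): abc, abd, ade, bce, cde

giving chain groups C_0 ≅ Z^5, C_1 ≅ Z^10, C_2 ≅ Z^5.

The boundary map ∂_1: C_1 → C_0 maps an edge to its endpoints' difference, ∂[p,q] = q − p. For instance
  ∂ad = d − a.
The resulting 5×10 matrix has rank 4, and its Smith normal form has invariant factors (1,1,1,1).

∂_2: C_2 → C_1 acts by ∂[p,q,r] = [q,r] − [p,r] + [p,q]. For instance
  ∂cde = de − ce + cd,
  ∂ade = de − ae + ad.
The 10×5 boundary matrix has rank 5 and Smith normal form diag(1,1,1,1,1).

From H_k ≅ ker(∂_k) / im(∂_{k+1}) we obtain:

  H_0: rank C_0 − rank ∂_1 = 5 − 4 = 1, and the invariant factors of ∂_1 are all 1, so H_0 = Z.
  H_1: rank ker ∂_1 − rank ∂_2 = (10 − 4) − 5 = 1, and the invariant factors of ∂_2 are all 1, so H_1 = Z.
  H_2: rank ker ∂_2 − rank ∂_3 = (5 − 5) − 0 = 0, and there is no ∂_3, so H_2 = 0.

(K is a triangulation of the Möbius band.)

H_0 = Z,  H_1 = Z,  H_2 = 0.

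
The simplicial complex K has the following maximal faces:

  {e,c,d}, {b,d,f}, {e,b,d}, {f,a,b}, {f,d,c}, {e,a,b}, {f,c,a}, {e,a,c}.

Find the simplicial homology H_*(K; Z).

H_0 ≅ Z,  H_1 = 0,  H_2 ≅ Z.

K has 6 vertices, 12 edges, 8 triangles.
rank ∂_0 = 0, rank ∂_1 = 5 ⇒ b_0 = 6 − 0 − 5 = 1; all invariant factors of ∂_1 are 1 so no torsion. So H_0 ≅ Z.
rank ∂_1 = 5, rank ∂_2 = 7 ⇒ b_1 = 12 − 5 − 7 = 0; all invariant factors of ∂_2 are 1 so no torsion. So H_1 ≅ 0.
rank ∂_2 = 7, rank ∂_3 = 0 ⇒ b_2 = 8 − 7 − 0 = 1. So H_2 ≅ Z.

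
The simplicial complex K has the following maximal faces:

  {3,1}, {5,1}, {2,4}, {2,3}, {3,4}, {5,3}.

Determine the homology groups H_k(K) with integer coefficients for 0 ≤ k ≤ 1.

H_0 = Z,  H_1 = Z^2.

K has 5 vertices, 6 edges.
rank ∂_0 = 0, rank ∂_1 = 4 ⇒ b_0 = 5 − 0 − 4 = 1; all invariant factors of ∂_1 are 1 so no torsion. So H_0 = Z.
rank ∂_1 = 4, rank ∂_2 = 0 ⇒ b_1 = 6 − 4 − 0 = 2. So H_1 = Z^2.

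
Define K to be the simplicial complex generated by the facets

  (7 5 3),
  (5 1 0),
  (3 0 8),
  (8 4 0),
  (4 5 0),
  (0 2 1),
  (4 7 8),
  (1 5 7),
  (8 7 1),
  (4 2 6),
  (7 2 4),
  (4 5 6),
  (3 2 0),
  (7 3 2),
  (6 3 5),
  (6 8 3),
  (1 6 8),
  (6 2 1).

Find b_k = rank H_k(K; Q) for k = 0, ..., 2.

b_0 = 1, b_1 = 2, b_2 = 1.

We work with the vertex ordering 0 < 1 < 2 < 3 < 4 < 5 < 6 < 7 < 8. The simplices of K, each written with vertices in increasing order, are:

  0-simplices (9): [0], [1], [2], [3], [4], [5], [6], [7], [8]
  1-simplices (27): (27 of them)
  2-simplices (18): [0,1,2], [0,1,5], [0,2,3], [0,3,8], [0,4,5], [0,4,8], [1,2,6], [1,5,7], [1,6,8], [1,7,8], [2,3,7], [2,4,6], [2,4,7], [3,5,6], [3,5,7], [3,6,8], [4,5,6], [4,7,8]

giving chain groups C_0 ≅ Z^9, C_1 ≅ Z^27, C_2 ≅ Z^18.

Boundary ∂_1: C_1 → C_0 is given by ∂[p,q] = [q] − [p]. For instance
  ∂[1,6] = [6] − [1].
As a 9×27 matrix over Z this has rank 8, with invariant factors (1,1,1,1,1,1,1,1).

∂_2: C_2 → C_1 acts by ∂[p,q,r] = [q,r] − [p,r] + [p,q]. For instance
  ∂[1,2,6] = [2,6] − [1,6] + [1,2],
  ∂[0,1,5] = [1,5] − [0,5] + [0,1].
The 27×18 boundary matrix has rank 17 and Smith normal form diag(1,1,1,1,1,1,1,1,1,1,1,1,1,1,1,1,1).

Computing H_k = (kernel of ∂_k) / (image of ∂_{k+1}):

  H_0: rank C_0 − rank ∂_1 = 9 − 8 = 1, and the invariant factors of ∂_1 are all 1, so H_0 ≅ Z.
  H_1: rank ker ∂_1 − rank ∂_2 = (27 − 8) − 17 = 2, and the invariant factors of ∂_2 are all 1, so H_1 ≅ Z^2.
  H_2: rank ker ∂_2 − rank ∂_3 = (18 − 17) − 0 = 1, and there is no ∂_3, so H_2 ≅ Z.

(K is a triangulation of the torus T^2.)

Hence the Betti numbers are b_0 = 1, b_1 = 2, b_2 = 1.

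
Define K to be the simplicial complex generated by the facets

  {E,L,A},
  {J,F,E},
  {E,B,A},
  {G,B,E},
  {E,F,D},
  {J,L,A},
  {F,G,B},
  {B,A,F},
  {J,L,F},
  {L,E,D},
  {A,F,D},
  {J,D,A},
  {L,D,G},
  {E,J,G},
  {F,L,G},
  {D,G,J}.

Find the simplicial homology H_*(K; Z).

H_0 ≅ Z,  H_1 ≅ Z^2,  H_2 ≅ Z.

Fix the vertex order A < B < D < E < F < G < J < L and write every simplex with vertices in increasing order. Then dim K = 2 and the simplices of K are:

  0-simplices (8): A, B, D, E, F, G, J, L
  1-simplices (24): AB, AD, AE, AF, AJ, AL, BE, BF, BG, DE, DF, DG, DJ, DL, EF, EG, EJ, EL, FG, FJ, FL, GJ, GL, JL
  2-simplices (16): ABE, ABF, ADF, ADJ, AEL, AJL, BEG, BFG, DEF, DEL, DGJ, DGL, EFJ, EGJ, FGL, FJL

giving chain groups C_0 ≅ Z^8, C_1 ≅ Z^24, C_2 ≅ Z^16.

Boundary ∂_1: C_1 → C_0 is given by ∂[p,q] = [q] − [p].
The 8×24 boundary matrix has rank 7 and Smith normal form diag(1,1,1,1,1,1,1).

The boundary map ∂_2: C_2 → C_1 sends each 2-simplex [p,q,r] to [q,r] − [p,r] + [p,q]. For instance
  ∂DGJ = GJ − DJ + DG,
  ∂FJL = JL − FL + FJ.
As a 24×16 matrix over Z this has rank 15, with invariant factors (1,1,1,1,1,1,1,1,1,1,1,1,1,1,1).

Now H_k = ker ∂_k / im ∂_{k+1}, so:

  H_0: rank C_0 − rank ∂_1 = 8 − 7 = 1, and the invariant factors of ∂_1 are all 1, so H_0 = Z.
  H_1: rank ker ∂_1 − rank ∂_2 = (24 − 7) − 15 = 2, and the invariant factors of ∂_2 are all 1, so H_1 = Z^2.
  H_2: rank ker ∂_2 − rank ∂_3 = (16 − 15) − 0 = 1, and there is no ∂_3, so H_2 = Z.

As a check, the Euler characteristic is 8 − 24 + 16 = 0, which agrees with 1 − 2 + 1 = 0.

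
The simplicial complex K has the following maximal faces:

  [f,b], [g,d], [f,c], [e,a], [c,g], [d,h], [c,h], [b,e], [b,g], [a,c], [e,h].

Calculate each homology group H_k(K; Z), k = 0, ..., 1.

Order the vertices as a < b < c < d < e < f < g < h. Listing each simplex with vertices in this order, K has dimension 1 with simplices:

  0-simplices (8): a, b, c, d, e, f, g, h
  1-simplices (11): ac, ae, be, bf, bg, cf, cg, ch, dg, dh, eh

giving chain groups C_0 ≅ Z^8, C_1 ≅ Z^11.

Boundary ∂_1: C_1 → C_0 sends each edge [p,q] (with p < q) to q − p. For instance
  ∂dh = h − d.
This gives a 8×11 integer matrix of rank 7; reducing to Smith normal form yields diagonal entries (1,1,1,1,1,1,1).

Now H_k = ker ∂_k / im ∂_{k+1}, so:

  H_0: rank C_0 − rank ∂_1 = 8 − 7 = 1, and the invariant factors of ∂_1 are all 1, so H_0 ≅ Z.
  H_1: rank ker ∂_1 − rank ∂_2 = (11 − 7) − 0 = 4, and there is no ∂_2, so H_1 ≅ Z^4.

H_0 ≅ Z,  H_1 ≅ Z^4.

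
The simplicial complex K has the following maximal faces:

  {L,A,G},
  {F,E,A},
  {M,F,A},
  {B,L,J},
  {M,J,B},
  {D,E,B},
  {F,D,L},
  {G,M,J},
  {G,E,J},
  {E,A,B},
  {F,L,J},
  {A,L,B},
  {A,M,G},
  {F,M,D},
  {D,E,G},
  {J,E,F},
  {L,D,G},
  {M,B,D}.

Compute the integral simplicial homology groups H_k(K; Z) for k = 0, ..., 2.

H_0 ≅ Z,  H_1 ≅ Z^2,  H_2 ≅ Z.

K has 9 vertices, 27 edges, 18 triangles.
rank ∂_0 = 0, rank ∂_1 = 8 ⇒ b_0 = 9 − 0 − 8 = 1; all invariant factors of ∂_1 are 1 so no torsion. So H_0 ≅ Z.
rank ∂_1 = 8, rank ∂_2 = 17 ⇒ b_1 = 27 − 8 − 17 = 2; all invariant factors of ∂_2 are 1 so no torsion. So H_1 ≅ Z^2.
rank ∂_2 = 17, rank ∂_3 = 0 ⇒ b_2 = 18 − 17 − 0 = 1. So H_2 ≅ Z.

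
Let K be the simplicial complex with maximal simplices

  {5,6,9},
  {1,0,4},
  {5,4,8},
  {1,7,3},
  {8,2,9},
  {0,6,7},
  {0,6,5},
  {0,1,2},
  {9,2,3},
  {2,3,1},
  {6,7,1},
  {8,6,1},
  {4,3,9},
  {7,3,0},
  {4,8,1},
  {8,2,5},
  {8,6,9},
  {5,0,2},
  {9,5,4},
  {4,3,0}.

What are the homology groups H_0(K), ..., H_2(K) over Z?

H_0 = Z,  H_1 = Z ⊕ Z/2,  H_2 = 0.

Take the total order 0 < 1 < 2 < 3 < 4 < 5 < 6 < 7 < 8 < 9 on the vertex set. Then K (dimension 2) consists of the simplices:

  0-simplices (10): [0], [1], [2], [3], [4], [5], [6], [7], [8], [9]
  1-simplices (30): (30 of them)
  2-simplices (20): (20 of them)

so the chain groups are C_0 ≅ Z^10, C_1 ≅ Z^30, C_2 ≅ Z^20.

The boundary map ∂_1: C_1 → C_0 sends each edge [p,q] (with p < q) to q − p.
The 10×30 boundary matrix has rank 9 and Smith normal form diag(1,1,1,1,1,1,1,1,1).

∂_2: C_2 → C_1 acts by ∂[p,q,r] = [q,r] − [p,r] + [p,q]. For instance
  ∂[1,4,8] = [4,8] − [1,8] + [1,4],
  ∂[4,5,8] = [5,8] − [4,8] + [4,5].
This gives a 30×20 integer matrix of rank 20; reducing to Smith normal form yields diagonal entries (1,1,1,1,1,1,1,1,1,1,1,1,1,1,1,1,1,1,1,2).

Reading off H_k = ker ∂_k / im ∂_{k+1}:

  H_0: rank C_0 − rank ∂_1 = 10 − 9 = 1, and the invariant factors of ∂_1 are all 1, so H_0 ≅ Z.
  H_1: rank ker ∂_1 − rank ∂_2 = (30 − 9) − 20 = 1, and ∂_2 has invariant factor 2 > 1, so H_1 ≅ Z ⊕ Z/2.
  H_2: rank ker ∂_2 − rank ∂_3 = (20 − 20) − 0 = 0, and there is no ∂_3, so H_2 ≅ 0.

As a check, the Euler characteristic is 10 − 30 + 20 = 0, which agrees with 1 − 1 + 0 = 0.
(K is a triangulation of the Klein bottle.)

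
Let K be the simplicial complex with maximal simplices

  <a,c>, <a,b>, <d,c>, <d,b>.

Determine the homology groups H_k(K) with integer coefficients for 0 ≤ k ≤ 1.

Order the vertices as a < b < c < d. Listing each simplex with vertices in this order, K has dimension 1 with simplices:

  0-simplices (4): a, b, c, d
  1-simplices (4): ab, ac, bd, cd

Hence C_0 ≅ Z^4, C_1 ≅ Z^4.

∂_1: C_1 → C_0 maps an edge to its endpoints' difference, ∂[p,q] = q − p. For instance
  ∂cd = d − c.
The 4×4 boundary matrix has rank 3 and Smith normal form diag(1,1,1).

From H_k ≅ ker(∂_k) / im(∂_{k+1}) we obtain:

  H_0: rank C_0 − rank ∂_1 = 4 − 3 = 1, and the invariant factors of ∂_1 are all 1, so H_0 = Z.
  H_1: rank ker ∂_1 − rank ∂_2 = (4 − 3) − 0 = 1, and there is no ∂_2, so H_1 = Z.

As a check, the Euler characteristic is 4 − 4 = 0, which agrees with 1 − 1 = 0.

H_0 ≅ Z,  H_1 ≅ Z.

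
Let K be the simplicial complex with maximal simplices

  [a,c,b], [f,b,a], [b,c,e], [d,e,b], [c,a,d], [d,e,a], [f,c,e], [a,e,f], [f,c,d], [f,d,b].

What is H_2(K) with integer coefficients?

H_2 = 0.

Fix the vertex order a < b < c < d < e < f and write every simplex with vertices in increasing order. Then dim K = 2 and the simplices of K are:

  0-simplices (6): a, b, c, d, e, f
  1-simplices (15): ab, ac, ad, ae, af, bc, bd, be, bf, cd, ce, cf, de, df, ef
  2-simplices (10): abc, abf, acd, ade, aef, bce, bde, bdf, cdf, cef

so the chain groups are C_0 ≅ Z^6, C_1 ≅ Z^15, C_2 ≅ Z^10.

Boundary ∂_1: C_1 → C_0 maps an edge to its endpoints' difference, ∂[p,q] = q − p.
This gives a 6×15 integer matrix of rank 5; reducing to Smith normal form yields diagonal entries (1,1,1,1,1).

∂_2: C_2 → C_1 acts by ∂[p,q,r] = [q,r] − [p,r] + [p,q]. For instance
  ∂bde = de − be + bd,
  ∂abf = bf − af + ab.
This gives a 15×10 integer matrix of rank 10; reducing to Smith normal form yields diagonal entries (1,1,1,1,1,1,1,1,1,2).

Reading off H_k = ker ∂_k / im ∂_{k+1}:

  H_2: rank ker ∂_2 − rank ∂_3 = (10 − 10) − 0 = 0, and there is no ∂_3, so H_2 = 0.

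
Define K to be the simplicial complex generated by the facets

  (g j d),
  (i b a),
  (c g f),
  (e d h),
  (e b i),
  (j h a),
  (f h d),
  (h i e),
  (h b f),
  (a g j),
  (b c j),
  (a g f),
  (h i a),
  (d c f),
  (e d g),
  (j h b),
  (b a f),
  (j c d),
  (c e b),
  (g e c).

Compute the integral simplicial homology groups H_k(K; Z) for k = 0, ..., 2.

Order the vertices as a < b < c < d < e < f < g < h < i < j. Listing each simplex with vertices in this order, K has dimension 2 with simplices:

  0-simplices (10): a, b, c, d, e, f, g, h, i, j
  1-simplices (30): ab, af, ag, ah, ai, aj, bc, be, bf, bh, bi, bj, cd, ce, cf, cg, cj, de, df, dg, dh, dj, eg, eh, ei, fg, fh, gj, hi, hj
  2-simplices (20): abf, abi, afg, agj, ahi, ahj, bce, bcj, bei, bfh, bhj, cdf, cdj, ceg, cfg, deg, deh, dfh, dgj, ehi

so the chain groups are C_0 ≅ Z^10, C_1 ≅ Z^30, C_2 ≅ Z^20.

∂_1: C_1 → C_0 is given by ∂[p,q] = [q] − [p]. For instance
  ∂cg = g − c.
As a 10×30 matrix over Z this has rank 9, with invariant factors (1,1,1,1,1,1,1,1,1).

∂_2: C_2 → C_1 maps a triangle to the signed sum of its edges. For instance
  ∂ahi = hi − ai + ah,
  ∂bei = ei − bi + be.
The resulting 30×20 matrix has rank 20, and its Smith normal form has invariant factors (1,1,1,1,1,1,1,1,1,1,1,1,1,1,1,1,1,1,1,2).

Now H_k = ker ∂_k / im ∂_{k+1}, so:

  H_0: rank C_0 − rank ∂_1 = 10 − 9 = 1, and the invariant factors of ∂_1 are all 1, so H_0 ≅ Z.
  H_1: rank ker ∂_1 − rank ∂_2 = (30 − 9) − 20 = 1, and ∂_2 has invariant factor 2 > 1, so H_1 ≅ Z × Z/2.
  H_2: rank ker ∂_2 − rank ∂_3 = (20 − 20) − 0 = 0, and there is no ∂_3, so H_2 ≅ 0.

H_0 = Z,  H_1 = Z × Z/2,  H_2 = 0.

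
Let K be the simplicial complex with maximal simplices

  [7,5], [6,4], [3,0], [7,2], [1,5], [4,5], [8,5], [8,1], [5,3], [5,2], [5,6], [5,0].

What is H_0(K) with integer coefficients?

H_0 ≅ Z.

Order the vertices as 0 < 1 < 2 < 3 < 4 < 5 < 6 < 7 < 8. Listing each simplex with vertices in this order, K has dimension 1 with simplices:

  0-simplices (9): [0], [1], [2], [3], [4], [5], [6], [7], [8]
  1-simplices (12): [0,3], [0,5], [1,5], [1,8], [2,5], [2,7], [3,5], [4,5], [4,6], [5,6], [5,7], [5,8]

Hence C_0 ≅ Z^9, C_1 ≅ Z^12.

Boundary ∂_1: C_1 → C_0 maps an edge to its endpoints' difference, ∂[p,q] = q − p.
As a 9×12 matrix over Z this has rank 8, with invariant factors (1,1,1,1,1,1,1,1).

Now H_k = ker ∂_k / im ∂_{k+1}, so:

  H_0: rank C_0 − rank ∂_1 = 9 − 8 = 1, and the invariant factors of ∂_1 are all 1, so H_0 ≅ Z.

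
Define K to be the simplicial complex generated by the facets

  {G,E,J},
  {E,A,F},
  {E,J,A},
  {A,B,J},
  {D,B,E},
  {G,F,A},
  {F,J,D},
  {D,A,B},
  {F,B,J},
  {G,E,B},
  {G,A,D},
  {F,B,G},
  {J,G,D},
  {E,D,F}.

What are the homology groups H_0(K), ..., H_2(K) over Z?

Order the vertices as A < B < D < E < F < G < J. Listing each simplex with vertices in this order, K has dimension 2 with simplices:

  0-simplices (7): A, B, D, E, F, G, J
  1-simplices (21): AB, AD, AE, AF, AG, AJ, BD, BE, BF, BG, BJ, DE, DF, DG, DJ, EF, EG, EJ, FG, FJ, GJ
  2-simplices (14): ABD, ABJ, ADG, AEF, AEJ, AFG, BDE, BEG, BFG, BFJ, DEF, DFJ, DGJ, EGJ

giving chain groups C_0 ≅ Z^7, C_1 ≅ Z^21, C_2 ≅ Z^14.

Boundary ∂_1: C_1 → C_0 maps an edge to its endpoints' difference, ∂[p,q] = q − p.
As a 7×21 matrix over Z this has rank 6, with invariant factors (1,1,1,1,1,1).

∂_2: C_2 → C_1 sends each 2-simplex [p,q,r] to [q,r] − [p,r] + [p,q]. For instance
  ∂AEF = EF − AF + AE,
  ∂ABD = BD − AD + AB.
The 21×14 boundary matrix has rank 13 and Smith normal form diag(1,1,1,1,1,1,1,1,1,1,1,1,1).

Computing H_k = (kernel of ∂_k) / (image of ∂_{k+1}):

  H_0: rank C_0 − rank ∂_1 = 7 − 6 = 1, and the invariant factors of ∂_1 are all 1, so H_0 ≅ Z.
  H_1: rank ker ∂_1 − rank ∂_2 = (21 − 6) − 13 = 2, and the invariant factors of ∂_2 are all 1, so H_1 ≅ Z^2.
  H_2: rank ker ∂_2 − rank ∂_3 = (14 − 13) − 0 = 1, and there is no ∂_3, so H_2 ≅ Z.

As a check, the Euler characteristic is 7 − 21 + 14 = 0, which agrees with 1 − 2 + 1 = 0.

H_0 ≅ Z,  H_1 ≅ Z^2,  H_2 ≅ Z.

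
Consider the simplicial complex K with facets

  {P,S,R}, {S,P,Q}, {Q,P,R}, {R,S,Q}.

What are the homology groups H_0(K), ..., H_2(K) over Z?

Fix the vertex order P < Q < R < S and write every simplex with vertices in increasing order. Then dim K = 2 and the simplices of K are:

  0-simplices (4): P, Q, R, S
  1-simplices (6): PQ, PR, PS, QR, QS, RS
  2-simplices (4): PQR, PQS, PRS, QRS

so the chain groups are C_0 ≅ Z^4, C_1 ≅ Z^6, C_2 ≅ Z^4.

∂_1: C_1 → C_0 maps an edge to its endpoints' difference, ∂[p,q] = q − p. For instance
  ∂QS = S − Q.
As a 4×6 matrix over Z this has rank 3, with invariant factors (1,1,1).

The boundary map ∂_2: C_2 → C_1 sends each 2-simplex [p,q,r] to [q,r] − [p,r] + [p,q]. For instance
  ∂PRS = RS − PS + PR,
  ∂PQR = QR − PR + PQ.
The 6×4 boundary matrix has rank 3 and Smith normal form diag(1,1,1).

Now H_k = ker ∂_k / im ∂_{k+1}, so:

  H_0: rank C_0 − rank ∂_1 = 4 − 3 = 1, and the invariant factors of ∂_1 are all 1, so H_0 = Z.
  H_1: rank ker ∂_1 − rank ∂_2 = (6 − 3) − 3 = 0, and the invariant factors of ∂_2 are all 1, so H_1 = 0.
  H_2: rank ker ∂_2 − rank ∂_3 = (4 − 3) − 0 = 1, and there is no ∂_3, so H_2 = Z.

(K is a triangulation of the 2-sphere S^2.)

H_0 ≅ Z,  H_1 = 0,  H_2 ≅ Z.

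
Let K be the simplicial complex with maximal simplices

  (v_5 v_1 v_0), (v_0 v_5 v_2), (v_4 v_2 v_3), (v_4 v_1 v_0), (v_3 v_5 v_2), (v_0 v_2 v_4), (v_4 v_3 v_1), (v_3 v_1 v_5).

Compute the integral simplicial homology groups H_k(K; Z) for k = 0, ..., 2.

H_0 = Z,  H_1 = 0,  H_2 = Z.

Order the vertices as v_0 < v_1 < v_2 < v_3 < v_4 < v_5. Listing each simplex with vertices in this order, K has dimension 2 with simplices:

  0-simplices (6): [v_0], [v_1], [v_2], [v_3], [v_4], [v_5]
  1-simplices (12): [v_0,v_1], [v_0,v_2], [v_0,v_4], [v_0,v_5], [v_1,v_3], [v_1,v_4], [v_1,v_5], [v_2,v_3], [v_2,v_4], [v_2,v_5], [v_3,v_4], [v_3,v_5]
  2-simplices (8): [v_0,v_1,v_4], [v_0,v_1,v_5], [v_0,v_2,v_4], [v_0,v_2,v_5], [v_1,v_3,v_4], [v_1,v_3,v_5], [v_2,v_3,v_4], [v_2,v_3,v_5]

so the chain groups are C_0 ≅ Z^6, C_1 ≅ Z^12, C_2 ≅ Z^8.

Boundary ∂_1: C_1 → C_0 is given by ∂[p,q] = [q] − [p]. For instance
  ∂[v_0,v_2] = [v_2] − [v_0].
The resulting 6×12 matrix has rank 5, and its Smith normal form has invariant factors (1,1,1,1,1).

Boundary ∂_2: C_2 → C_1 maps a triangle to the signed sum of its edges. For instance
  ∂[v_1,v_3,v_5] = [v_3,v_5] − [v_1,v_5] + [v_1,v_3],
  ∂[v_2,v_3,v_5] = [v_3,v_5] − [v_2,v_5] + [v_2,v_3].
The resulting 12×8 matrix has rank 7, and its Smith normal form has invariant factors (1,1,1,1,1,1,1).

From H_k ≅ ker(∂_k) / im(∂_{k+1}) we obtain:

  H_0: rank C_0 − rank ∂_1 = 6 − 5 = 1, and the invariant factors of ∂_1 are all 1, so H_0 ≅ Z.
  H_1: rank ker ∂_1 − rank ∂_2 = (12 − 5) − 7 = 0, and the invariant factors of ∂_2 are all 1, so H_1 ≅ 0.
  H_2: rank ker ∂_2 − rank ∂_3 = (8 − 7) − 0 = 1, and there is no ∂_3, so H_2 ≅ Z.

As a check, the Euler characteristic is 6 − 12 + 8 = 2, which agrees with 1 − 0 + 1 = 2.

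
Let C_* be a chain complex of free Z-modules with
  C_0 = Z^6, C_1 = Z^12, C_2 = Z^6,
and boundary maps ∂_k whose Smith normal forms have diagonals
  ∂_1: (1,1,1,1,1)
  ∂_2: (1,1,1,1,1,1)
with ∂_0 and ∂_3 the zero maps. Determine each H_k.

H_0: b_0 = 6 − 0 − 5 = 1; torsion from ∂_1 factors > 1: none. So H_0 ≅ Z.
H_1: b_1 = 12 − 5 − 6 = 1; torsion from ∂_2 factors > 1: none. So H_1 ≅ Z.
H_2: b_2 = 6 − 6 − 0 = 0; torsion from ∂_3 factors > 1: none. So H_2 ≅ 0.

H_0 ≅ Z,  H_1 ≅ Z,  H_2 = 0.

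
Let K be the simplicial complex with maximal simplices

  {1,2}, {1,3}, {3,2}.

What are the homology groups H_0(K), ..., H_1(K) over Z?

H_0 ≅ Z,  H_1 ≅ Z.

Order the vertices as 1 < 2 < 3. Listing each simplex with vertices in this order, K has dimension 1 with simplices:

  0-simplices (3): [1], [2], [3]
  1-simplices (3): [1,2], [1,3], [2,3]

Hence C_0 ≅ Z^3, C_1 ≅ Z^3.

Boundary ∂_1: C_1 → C_0 sends each edge [p,q] (with p < q) to q − p. For instance
  ∂[1,3] = [3] − [1].
The resulting 3×3 matrix has rank 2, and its Smith normal form has invariant factors (1,1).

Computing H_k = (kernel of ∂_k) / (image of ∂_{k+1}):

  H_0: rank C_0 − rank ∂_1 = 3 − 2 = 1, and the invariant factors of ∂_1 are all 1, so H_0 ≅ Z.
  H_1: rank ker ∂_1 − rank ∂_2 = (3 − 2) − 0 = 1, and there is no ∂_2, so H_1 ≅ Z.

As a check, the Euler characteristic is 3 − 3 = 0, which agrees with 1 − 1 = 0.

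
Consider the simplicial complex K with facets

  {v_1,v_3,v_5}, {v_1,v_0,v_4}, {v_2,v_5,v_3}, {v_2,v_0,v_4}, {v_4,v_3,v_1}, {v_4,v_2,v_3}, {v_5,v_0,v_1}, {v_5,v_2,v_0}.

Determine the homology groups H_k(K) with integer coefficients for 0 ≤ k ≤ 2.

H_0 = Z,  H_1 = 0,  H_2 = Z.

K has 6 vertices, 12 edges, 8 triangles.
rank ∂_0 = 0, rank ∂_1 = 5 ⇒ b_0 = 6 − 0 − 5 = 1; all invariant factors of ∂_1 are 1 so no torsion. So H_0 = Z.
rank ∂_1 = 5, rank ∂_2 = 7 ⇒ b_1 = 12 − 5 − 7 = 0; all invariant factors of ∂_2 are 1 so no torsion. So H_1 = 0.
rank ∂_2 = 7, rank ∂_3 = 0 ⇒ b_2 = 8 − 7 − 0 = 1. So H_2 = Z.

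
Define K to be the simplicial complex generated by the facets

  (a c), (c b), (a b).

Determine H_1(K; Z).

Take the total order a < b < c on the vertex set. Then K (dimension 1) consists of the simplices:

  0-simplices (3): a, b, c
  1-simplices (3): ab, ac, bc

Hence C_0 ≅ Z^3, C_1 ≅ Z^3.

Boundary ∂_1: C_1 → C_0 sends each edge [p,q] (with p < q) to q − p.
This gives a 3×3 integer matrix of rank 2; reducing to Smith normal form yields diagonal entries (1,1).

Now H_k = ker ∂_k / im ∂_{k+1}, so:

  H_1: rank ker ∂_1 − rank ∂_2 = (3 − 2) − 0 = 1, and there is no ∂_2, so H_1 ≅ Z.

H_1 = Z.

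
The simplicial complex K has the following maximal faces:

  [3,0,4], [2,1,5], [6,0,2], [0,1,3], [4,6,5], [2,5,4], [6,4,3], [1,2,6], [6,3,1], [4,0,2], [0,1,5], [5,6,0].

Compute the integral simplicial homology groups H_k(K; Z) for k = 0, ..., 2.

K has 7 vertices, 18 edges, 12 triangles.
rank ∂_0 = 0, rank ∂_1 = 6 ⇒ b_0 = 7 − 0 − 6 = 1; all invariant factors of ∂_1 are 1 so no torsion. So H_0 ≅ Z.
rank ∂_1 = 6, rank ∂_2 = 12 ⇒ b_1 = 18 − 6 − 12 = 0; ∂_2 has invariant factor(s) [2] giving torsion. So H_1 ≅ Z/2.
rank ∂_2 = 12, rank ∂_3 = 0 ⇒ b_2 = 12 − 12 − 0 = 0. So H_2 ≅ 0.

H_0 ≅ Z,  H_1 ≅ Z/2,  H_2 = 0.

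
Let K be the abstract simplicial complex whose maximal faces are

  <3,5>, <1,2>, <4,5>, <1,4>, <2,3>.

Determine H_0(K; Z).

Fix the vertex order 1 < 2 < 3 < 4 < 5 and write every simplex with vertices in increasing order. Then dim K = 1 and the simplices of K are:

  0-simplices (5): [1], [2], [3], [4], [5]
  1-simplices (5): [1,2], [1,4], [2,3], [3,5], [4,5]

Hence C_0 ≅ Z^5, C_1 ≅ Z^5.

The boundary map ∂_1: C_1 → C_0 sends each edge [p,q] (with p < q) to q − p. For instance
  ∂[1,4] = [4] − [1].
The 5×5 boundary matrix has rank 4 and Smith normal form diag(1,1,1,1).

Now H_k = ker ∂_k / im ∂_{k+1}, so:

  H_0: rank C_0 − rank ∂_1 = 5 − 4 = 1, and the invariant factors of ∂_1 are all 1, so H_0 = Z.

(K is a triangulation of the circle S^1.)

H_0 ≅ Z.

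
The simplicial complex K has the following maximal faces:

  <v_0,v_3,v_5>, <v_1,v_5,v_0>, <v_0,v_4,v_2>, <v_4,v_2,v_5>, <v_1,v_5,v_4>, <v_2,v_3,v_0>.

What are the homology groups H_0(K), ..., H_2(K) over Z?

H_0 ≅ Z,  H_1 ≅ Z,  H_2 = 0.

K has 6 vertices, 12 edges, 6 triangles.
rank ∂_0 = 0, rank ∂_1 = 5 ⇒ b_0 = 6 − 0 − 5 = 1; all invariant factors of ∂_1 are 1 so no torsion. So H_0 = Z.
rank ∂_1 = 5, rank ∂_2 = 6 ⇒ b_1 = 12 − 5 − 6 = 1; all invariant factors of ∂_2 are 1 so no torsion. So H_1 = Z.
rank ∂_2 = 6, rank ∂_3 = 0 ⇒ b_2 = 6 − 6 − 0 = 0. So H_2 = 0.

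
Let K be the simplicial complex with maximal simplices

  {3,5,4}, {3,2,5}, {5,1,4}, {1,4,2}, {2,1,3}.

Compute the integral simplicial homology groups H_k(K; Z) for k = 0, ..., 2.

H_0 = Z,  H_1 = Z,  H_2 = 0.

Take the total order 1 < 2 < 3 < 4 < 5 on the vertex set. Then K (dimension 2) consists of the simplices:

  0-simplices (5): [1], [2], [3], [4], [5]
  1-simplices (10): [1,2], [1,3], [1,4], [1,5], [2,3], [2,4], [2,5], [3,4], [3,5], [4,5]
  2-simplices (5): [1,2,3], [1,2,4], [1,4,5], [2,3,5], [3,4,5]

Hence C_0 ≅ Z^5, C_1 ≅ Z^10, C_2 ≅ Z^5.

∂_1: C_1 → C_0 sends each edge [p,q] (with p < q) to q − p. For instance
  ∂[3,4] = [4] − [3].
The 5×10 boundary matrix has rank 4 and Smith normal form diag(1,1,1,1).

The boundary map ∂_2: C_2 → C_1 acts by ∂[p,q,r] = [q,r] − [p,r] + [p,q]. For instance
  ∂[1,2,3] = [2,3] − [1,3] + [1,2],
  ∂[1,2,4] = [2,4] − [1,4] + [1,2].
As a 10×5 matrix over Z this has rank 5, with invariant factors (1,1,1,1,1).

Computing H_k = (kernel of ∂_k) / (image of ∂_{k+1}):

  H_0: rank C_0 − rank ∂_1 = 5 − 4 = 1, and the invariant factors of ∂_1 are all 1, so H_0 = Z.
  H_1: rank ker ∂_1 − rank ∂_2 = (10 − 4) − 5 = 1, and the invariant factors of ∂_2 are all 1, so H_1 = Z.
  H_2: rank ker ∂_2 − rank ∂_3 = (5 − 5) − 0 = 0, and there is no ∂_3, so H_2 = 0.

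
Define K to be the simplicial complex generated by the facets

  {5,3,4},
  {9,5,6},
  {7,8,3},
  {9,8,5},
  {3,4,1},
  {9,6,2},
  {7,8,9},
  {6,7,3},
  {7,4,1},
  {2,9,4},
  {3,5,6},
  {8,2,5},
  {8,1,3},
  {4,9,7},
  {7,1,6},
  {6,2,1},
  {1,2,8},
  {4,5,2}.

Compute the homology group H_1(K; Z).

H_1 = Z ⊕ Z/2Z.

We work with the vertex ordering 1 < 2 < 3 < 4 < 5 < 6 < 7 < 8 < 9. The simplices of K, each written with vertices in increasing order, are:

  0-simplices (9): [1], [2], [3], [4], [5], [6], [7], [8], [9]
  1-simplices (27): (27 of them)
  2-simplices (18): [1,2,6], [1,2,8], [1,3,4], [1,3,8], [1,4,7], [1,6,7], [2,4,5], [2,4,9], [2,5,8], [2,6,9], [3,4,5], [3,5,6], [3,6,7], [3,7,8], [4,7,9], [5,6,9], [5,8,9], [7,8,9]

Hence C_0 ≅ Z^9, C_1 ≅ Z^27, C_2 ≅ Z^18.

Boundary ∂_1: C_1 → C_0 sends each edge [p,q] (with p < q) to q − p. For instance
  ∂[1,3] = [3] − [1].
This gives a 9×27 integer matrix of rank 8; reducing to Smith normal form yields diagonal entries (1,1,1,1,1,1,1,1).

∂_2: C_2 → C_1 sends each 2-simplex [p,q,r] to [q,r] − [p,r] + [p,q]. For instance
  ∂[3,4,5] = [4,5] − [3,5] + [3,4],
  ∂[1,3,4] = [3,4] − [1,4] + [1,3].
This gives a 27×18 integer matrix of rank 18; reducing to Smith normal form yields diagonal entries (1,1,1,1,1,1,1,1,1,1,1,1,1,1,1,1,1,2).

Computing H_k = (kernel of ∂_k) / (image of ∂_{k+1}):

  H_1: rank ker ∂_1 − rank ∂_2 = (27 − 8) − 18 = 1, and ∂_2 has invariant factor 2 > 1, so H_1 ≅ Z ⊕ Z/2Z.

(K is a triangulation of the Klein bottle.)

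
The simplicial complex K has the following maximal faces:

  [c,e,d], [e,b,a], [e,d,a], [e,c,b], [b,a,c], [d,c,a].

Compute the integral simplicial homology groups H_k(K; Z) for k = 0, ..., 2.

We work with the vertex ordering a < b < c < d < e. The simplices of K, each written with vertices in increasing order, are:

  0-simplices (5): a, b, c, d, e
  1-simplices (9): ab, ac, ad, ae, bc, be, cd, ce, de
  2-simplices (6): abc, abe, acd, ade, bce, cde

so the chain groups are C_0 ≅ Z^5, C_1 ≅ Z^9, C_2 ≅ Z^6.

Boundary ∂_1: C_1 → C_0 is given by ∂[p,q] = [q] − [p]. For instance
  ∂bc = c − b.
The 5×9 boundary matrix has rank 4 and Smith normal form diag(1,1,1,1).

The boundary map ∂_2: C_2 → C_1 acts by ∂[p,q,r] = [q,r] − [p,r] + [p,q]. For instance
  ∂cde = de − ce + cd,
  ∂bce = ce − be + bc.
This gives a 9×6 integer matrix of rank 5; reducing to Smith normal form yields diagonal entries (1,1,1,1,1).

Computing H_k = (kernel of ∂_k) / (image of ∂_{k+1}):

  H_0: rank C_0 − rank ∂_1 = 5 − 4 = 1, and the invariant factors of ∂_1 are all 1, so H_0 = Z.
  H_1: rank ker ∂_1 − rank ∂_2 = (9 − 4) − 5 = 0, and the invariant factors of ∂_2 are all 1, so H_1 = 0.
  H_2: rank ker ∂_2 − rank ∂_3 = (6 − 5) − 0 = 1, and there is no ∂_3, so H_2 = Z.

As a check, the Euler characteristic is 5 − 9 + 6 = 2, which agrees with 1 − 0 + 1 = 2.

H_0 ≅ Z,  H_1 = 0,  H_2 ≅ Z.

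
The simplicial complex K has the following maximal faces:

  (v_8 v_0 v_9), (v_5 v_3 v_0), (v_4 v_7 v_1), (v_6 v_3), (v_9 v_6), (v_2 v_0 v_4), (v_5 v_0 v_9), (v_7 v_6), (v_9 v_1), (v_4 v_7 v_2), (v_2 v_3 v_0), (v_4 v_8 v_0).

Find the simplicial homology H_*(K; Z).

H_0 ≅ Z,  H_1 ≅ Z^3,  H_2 = 0.

K has 10 vertices, 20 edges, 8 triangles.
rank ∂_0 = 0, rank ∂_1 = 9 ⇒ b_0 = 10 − 0 − 9 = 1; all invariant factors of ∂_1 are 1 so no torsion. So H_0 = Z.
rank ∂_1 = 9, rank ∂_2 = 8 ⇒ b_1 = 20 − 9 − 8 = 3; all invariant factors of ∂_2 are 1 so no torsion. So H_1 = Z^3.
rank ∂_2 = 8, rank ∂_3 = 0 ⇒ b_2 = 8 − 8 − 0 = 0. So H_2 = 0.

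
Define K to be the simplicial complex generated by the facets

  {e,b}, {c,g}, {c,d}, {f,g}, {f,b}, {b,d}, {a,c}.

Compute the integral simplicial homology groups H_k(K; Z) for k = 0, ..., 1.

H_0 ≅ Z,  H_1 ≅ Z.

Fix the vertex order a < b < c < d < e < f < g and write every simplex with vertices in increasing order. Then dim K = 1 and the simplices of K are:

  0-simplices (7): a, b, c, d, e, f, g
  1-simplices (7): ac, bd, be, bf, cd, cg, fg

Hence C_0 ≅ Z^7, C_1 ≅ Z^7.

The boundary map ∂_1: C_1 → C_0 is given by ∂[p,q] = [q] − [p]. For instance
  ∂cg = g − c.
This gives a 7×7 integer matrix of rank 6; reducing to Smith normal form yields diagonal entries (1,1,1,1,1,1).

Now H_k = ker ∂_k / im ∂_{k+1}, so:

  H_0: rank C_0 − rank ∂_1 = 7 − 6 = 1, and the invariant factors of ∂_1 are all 1, so H_0 ≅ Z.
  H_1: rank ker ∂_1 − rank ∂_2 = (7 − 6) − 0 = 1, and there is no ∂_2, so H_1 ≅ Z.

As a check, the Euler characteristic is 7 − 7 = 0, which agrees with 1 − 1 = 0.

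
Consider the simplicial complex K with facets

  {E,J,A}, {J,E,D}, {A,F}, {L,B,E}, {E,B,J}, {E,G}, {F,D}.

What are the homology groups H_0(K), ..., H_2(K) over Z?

H_0 ≅ Z,  H_1 ≅ Z,  H_2 = 0.

Take the total order A < B < D < E < F < G < J < L on the vertex set. Then K (dimension 2) consists of the simplices:

  0-simplices (8): A, B, D, E, F, G, J, L
  1-simplices (12): AE, AF, AJ, BE, BJ, BL, DE, DF, DJ, EG, EJ, EL
  2-simplices (4): AEJ, BEJ, BEL, DEJ

Hence C_0 ≅ Z^8, C_1 ≅ Z^12, C_2 ≅ Z^4.

Boundary ∂_1: C_1 → C_0 sends each edge [p,q] (with p < q) to q − p. For instance
  ∂DE = E − D.
The 8×12 boundary matrix has rank 7 and Smith normal form diag(1,1,1,1,1,1,1).

Boundary ∂_2: C_2 → C_1 maps a triangle to the signed sum of its edges. For instance
  ∂BEL = EL − BL + BE,
  ∂DEJ = EJ − DJ + DE.
This gives a 12×4 integer matrix of rank 4; reducing to Smith normal form yields diagonal entries (1,1,1,1).

Reading off H_k = ker ∂_k / im ∂_{k+1}:

  H_0: rank C_0 − rank ∂_1 = 8 − 7 = 1, and the invariant factors of ∂_1 are all 1, so H_0 = Z.
  H_1: rank ker ∂_1 − rank ∂_2 = (12 − 7) − 4 = 1, and the invariant factors of ∂_2 are all 1, so H_1 = Z.
  H_2: rank ker ∂_2 − rank ∂_3 = (4 − 4) − 0 = 0, and there is no ∂_3, so H_2 = 0.

As a check, the Euler characteristic is 8 − 12 + 4 = 0, which agrees with 1 − 1 + 0 = 0.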